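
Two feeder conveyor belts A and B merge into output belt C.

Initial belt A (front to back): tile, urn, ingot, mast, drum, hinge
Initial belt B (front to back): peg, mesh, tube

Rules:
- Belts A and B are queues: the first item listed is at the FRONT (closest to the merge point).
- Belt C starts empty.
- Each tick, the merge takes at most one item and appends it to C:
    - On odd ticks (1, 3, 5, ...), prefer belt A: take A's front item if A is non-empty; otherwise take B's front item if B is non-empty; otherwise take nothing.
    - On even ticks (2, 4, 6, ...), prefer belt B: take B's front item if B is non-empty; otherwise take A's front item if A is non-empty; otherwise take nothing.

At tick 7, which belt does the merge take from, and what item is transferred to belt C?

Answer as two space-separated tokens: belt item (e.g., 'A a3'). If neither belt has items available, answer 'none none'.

Answer: A mast

Derivation:
Tick 1: prefer A, take tile from A; A=[urn,ingot,mast,drum,hinge] B=[peg,mesh,tube] C=[tile]
Tick 2: prefer B, take peg from B; A=[urn,ingot,mast,drum,hinge] B=[mesh,tube] C=[tile,peg]
Tick 3: prefer A, take urn from A; A=[ingot,mast,drum,hinge] B=[mesh,tube] C=[tile,peg,urn]
Tick 4: prefer B, take mesh from B; A=[ingot,mast,drum,hinge] B=[tube] C=[tile,peg,urn,mesh]
Tick 5: prefer A, take ingot from A; A=[mast,drum,hinge] B=[tube] C=[tile,peg,urn,mesh,ingot]
Tick 6: prefer B, take tube from B; A=[mast,drum,hinge] B=[-] C=[tile,peg,urn,mesh,ingot,tube]
Tick 7: prefer A, take mast from A; A=[drum,hinge] B=[-] C=[tile,peg,urn,mesh,ingot,tube,mast]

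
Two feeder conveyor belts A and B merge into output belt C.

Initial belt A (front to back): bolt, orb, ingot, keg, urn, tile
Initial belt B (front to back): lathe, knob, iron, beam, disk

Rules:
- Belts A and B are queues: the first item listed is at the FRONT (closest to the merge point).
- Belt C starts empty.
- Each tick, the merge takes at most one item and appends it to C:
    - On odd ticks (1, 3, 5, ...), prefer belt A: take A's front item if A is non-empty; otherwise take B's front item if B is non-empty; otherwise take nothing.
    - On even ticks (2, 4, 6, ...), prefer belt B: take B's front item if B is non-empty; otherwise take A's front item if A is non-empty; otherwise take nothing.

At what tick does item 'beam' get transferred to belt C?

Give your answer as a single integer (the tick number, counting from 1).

Answer: 8

Derivation:
Tick 1: prefer A, take bolt from A; A=[orb,ingot,keg,urn,tile] B=[lathe,knob,iron,beam,disk] C=[bolt]
Tick 2: prefer B, take lathe from B; A=[orb,ingot,keg,urn,tile] B=[knob,iron,beam,disk] C=[bolt,lathe]
Tick 3: prefer A, take orb from A; A=[ingot,keg,urn,tile] B=[knob,iron,beam,disk] C=[bolt,lathe,orb]
Tick 4: prefer B, take knob from B; A=[ingot,keg,urn,tile] B=[iron,beam,disk] C=[bolt,lathe,orb,knob]
Tick 5: prefer A, take ingot from A; A=[keg,urn,tile] B=[iron,beam,disk] C=[bolt,lathe,orb,knob,ingot]
Tick 6: prefer B, take iron from B; A=[keg,urn,tile] B=[beam,disk] C=[bolt,lathe,orb,knob,ingot,iron]
Tick 7: prefer A, take keg from A; A=[urn,tile] B=[beam,disk] C=[bolt,lathe,orb,knob,ingot,iron,keg]
Tick 8: prefer B, take beam from B; A=[urn,tile] B=[disk] C=[bolt,lathe,orb,knob,ingot,iron,keg,beam]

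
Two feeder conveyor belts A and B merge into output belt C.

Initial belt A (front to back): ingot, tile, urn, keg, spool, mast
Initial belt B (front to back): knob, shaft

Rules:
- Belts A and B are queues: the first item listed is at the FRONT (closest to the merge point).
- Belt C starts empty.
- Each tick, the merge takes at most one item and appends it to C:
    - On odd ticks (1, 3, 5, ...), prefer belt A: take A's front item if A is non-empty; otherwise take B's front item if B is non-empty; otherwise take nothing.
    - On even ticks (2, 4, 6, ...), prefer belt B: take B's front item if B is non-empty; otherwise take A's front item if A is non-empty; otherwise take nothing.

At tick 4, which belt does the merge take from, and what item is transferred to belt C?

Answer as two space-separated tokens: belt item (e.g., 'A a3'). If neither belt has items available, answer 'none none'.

Tick 1: prefer A, take ingot from A; A=[tile,urn,keg,spool,mast] B=[knob,shaft] C=[ingot]
Tick 2: prefer B, take knob from B; A=[tile,urn,keg,spool,mast] B=[shaft] C=[ingot,knob]
Tick 3: prefer A, take tile from A; A=[urn,keg,spool,mast] B=[shaft] C=[ingot,knob,tile]
Tick 4: prefer B, take shaft from B; A=[urn,keg,spool,mast] B=[-] C=[ingot,knob,tile,shaft]

Answer: B shaft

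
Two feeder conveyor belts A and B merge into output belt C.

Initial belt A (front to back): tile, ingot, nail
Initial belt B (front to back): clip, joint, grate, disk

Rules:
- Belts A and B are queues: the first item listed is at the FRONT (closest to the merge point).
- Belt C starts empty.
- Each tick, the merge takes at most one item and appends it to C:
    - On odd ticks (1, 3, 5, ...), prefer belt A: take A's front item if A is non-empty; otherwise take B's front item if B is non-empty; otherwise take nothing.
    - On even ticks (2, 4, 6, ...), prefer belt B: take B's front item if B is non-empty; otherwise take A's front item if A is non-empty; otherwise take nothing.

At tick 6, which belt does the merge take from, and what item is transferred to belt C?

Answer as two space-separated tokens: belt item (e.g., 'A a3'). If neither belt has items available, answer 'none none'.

Tick 1: prefer A, take tile from A; A=[ingot,nail] B=[clip,joint,grate,disk] C=[tile]
Tick 2: prefer B, take clip from B; A=[ingot,nail] B=[joint,grate,disk] C=[tile,clip]
Tick 3: prefer A, take ingot from A; A=[nail] B=[joint,grate,disk] C=[tile,clip,ingot]
Tick 4: prefer B, take joint from B; A=[nail] B=[grate,disk] C=[tile,clip,ingot,joint]
Tick 5: prefer A, take nail from A; A=[-] B=[grate,disk] C=[tile,clip,ingot,joint,nail]
Tick 6: prefer B, take grate from B; A=[-] B=[disk] C=[tile,clip,ingot,joint,nail,grate]

Answer: B grate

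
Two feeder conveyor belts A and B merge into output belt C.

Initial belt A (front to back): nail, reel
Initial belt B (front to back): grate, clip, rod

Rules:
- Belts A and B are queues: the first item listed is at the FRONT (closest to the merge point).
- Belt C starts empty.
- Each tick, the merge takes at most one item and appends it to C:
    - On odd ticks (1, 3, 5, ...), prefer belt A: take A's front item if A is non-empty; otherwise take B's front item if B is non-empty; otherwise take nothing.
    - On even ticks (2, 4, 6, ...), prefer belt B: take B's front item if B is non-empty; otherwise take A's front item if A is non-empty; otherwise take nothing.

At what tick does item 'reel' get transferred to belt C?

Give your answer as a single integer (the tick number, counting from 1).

Answer: 3

Derivation:
Tick 1: prefer A, take nail from A; A=[reel] B=[grate,clip,rod] C=[nail]
Tick 2: prefer B, take grate from B; A=[reel] B=[clip,rod] C=[nail,grate]
Tick 3: prefer A, take reel from A; A=[-] B=[clip,rod] C=[nail,grate,reel]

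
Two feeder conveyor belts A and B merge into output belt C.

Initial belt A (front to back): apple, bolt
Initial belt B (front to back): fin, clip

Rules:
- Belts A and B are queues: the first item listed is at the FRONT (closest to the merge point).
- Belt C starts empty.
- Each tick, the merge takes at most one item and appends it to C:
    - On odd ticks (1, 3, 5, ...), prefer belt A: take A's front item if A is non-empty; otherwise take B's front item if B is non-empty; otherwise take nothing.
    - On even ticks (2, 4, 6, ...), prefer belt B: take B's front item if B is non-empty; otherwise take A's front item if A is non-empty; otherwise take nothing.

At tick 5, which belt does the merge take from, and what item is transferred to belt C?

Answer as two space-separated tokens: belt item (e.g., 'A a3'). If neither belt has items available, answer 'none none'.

Answer: none none

Derivation:
Tick 1: prefer A, take apple from A; A=[bolt] B=[fin,clip] C=[apple]
Tick 2: prefer B, take fin from B; A=[bolt] B=[clip] C=[apple,fin]
Tick 3: prefer A, take bolt from A; A=[-] B=[clip] C=[apple,fin,bolt]
Tick 4: prefer B, take clip from B; A=[-] B=[-] C=[apple,fin,bolt,clip]
Tick 5: prefer A, both empty, nothing taken; A=[-] B=[-] C=[apple,fin,bolt,clip]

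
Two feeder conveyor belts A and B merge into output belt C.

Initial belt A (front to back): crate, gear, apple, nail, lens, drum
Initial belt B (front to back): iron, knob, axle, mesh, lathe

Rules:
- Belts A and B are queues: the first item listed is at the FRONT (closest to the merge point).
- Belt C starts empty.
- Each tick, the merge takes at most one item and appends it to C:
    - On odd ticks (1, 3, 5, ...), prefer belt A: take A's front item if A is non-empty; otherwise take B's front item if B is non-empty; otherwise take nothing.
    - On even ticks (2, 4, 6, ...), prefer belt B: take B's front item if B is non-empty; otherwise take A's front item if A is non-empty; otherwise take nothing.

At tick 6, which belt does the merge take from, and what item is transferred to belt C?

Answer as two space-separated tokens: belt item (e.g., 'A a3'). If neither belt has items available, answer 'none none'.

Tick 1: prefer A, take crate from A; A=[gear,apple,nail,lens,drum] B=[iron,knob,axle,mesh,lathe] C=[crate]
Tick 2: prefer B, take iron from B; A=[gear,apple,nail,lens,drum] B=[knob,axle,mesh,lathe] C=[crate,iron]
Tick 3: prefer A, take gear from A; A=[apple,nail,lens,drum] B=[knob,axle,mesh,lathe] C=[crate,iron,gear]
Tick 4: prefer B, take knob from B; A=[apple,nail,lens,drum] B=[axle,mesh,lathe] C=[crate,iron,gear,knob]
Tick 5: prefer A, take apple from A; A=[nail,lens,drum] B=[axle,mesh,lathe] C=[crate,iron,gear,knob,apple]
Tick 6: prefer B, take axle from B; A=[nail,lens,drum] B=[mesh,lathe] C=[crate,iron,gear,knob,apple,axle]

Answer: B axle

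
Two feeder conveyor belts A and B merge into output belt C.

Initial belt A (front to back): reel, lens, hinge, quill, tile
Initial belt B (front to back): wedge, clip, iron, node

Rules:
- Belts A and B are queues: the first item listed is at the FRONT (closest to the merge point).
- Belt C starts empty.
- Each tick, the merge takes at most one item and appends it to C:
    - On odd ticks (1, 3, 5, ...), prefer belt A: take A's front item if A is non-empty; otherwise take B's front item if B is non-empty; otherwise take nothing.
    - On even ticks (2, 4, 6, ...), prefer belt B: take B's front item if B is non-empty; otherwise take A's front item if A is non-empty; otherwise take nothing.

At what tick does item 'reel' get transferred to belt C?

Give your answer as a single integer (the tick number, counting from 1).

Tick 1: prefer A, take reel from A; A=[lens,hinge,quill,tile] B=[wedge,clip,iron,node] C=[reel]

Answer: 1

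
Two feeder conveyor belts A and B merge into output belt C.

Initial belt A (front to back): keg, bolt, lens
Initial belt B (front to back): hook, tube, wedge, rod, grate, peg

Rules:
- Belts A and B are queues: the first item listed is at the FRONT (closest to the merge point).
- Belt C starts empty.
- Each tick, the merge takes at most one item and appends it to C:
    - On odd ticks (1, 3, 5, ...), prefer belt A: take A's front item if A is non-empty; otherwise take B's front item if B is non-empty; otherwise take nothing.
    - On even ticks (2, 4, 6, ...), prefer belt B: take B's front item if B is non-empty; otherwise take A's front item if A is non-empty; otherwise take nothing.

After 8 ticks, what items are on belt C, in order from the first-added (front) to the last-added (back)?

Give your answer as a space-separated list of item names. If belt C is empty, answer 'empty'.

Tick 1: prefer A, take keg from A; A=[bolt,lens] B=[hook,tube,wedge,rod,grate,peg] C=[keg]
Tick 2: prefer B, take hook from B; A=[bolt,lens] B=[tube,wedge,rod,grate,peg] C=[keg,hook]
Tick 3: prefer A, take bolt from A; A=[lens] B=[tube,wedge,rod,grate,peg] C=[keg,hook,bolt]
Tick 4: prefer B, take tube from B; A=[lens] B=[wedge,rod,grate,peg] C=[keg,hook,bolt,tube]
Tick 5: prefer A, take lens from A; A=[-] B=[wedge,rod,grate,peg] C=[keg,hook,bolt,tube,lens]
Tick 6: prefer B, take wedge from B; A=[-] B=[rod,grate,peg] C=[keg,hook,bolt,tube,lens,wedge]
Tick 7: prefer A, take rod from B; A=[-] B=[grate,peg] C=[keg,hook,bolt,tube,lens,wedge,rod]
Tick 8: prefer B, take grate from B; A=[-] B=[peg] C=[keg,hook,bolt,tube,lens,wedge,rod,grate]

Answer: keg hook bolt tube lens wedge rod grate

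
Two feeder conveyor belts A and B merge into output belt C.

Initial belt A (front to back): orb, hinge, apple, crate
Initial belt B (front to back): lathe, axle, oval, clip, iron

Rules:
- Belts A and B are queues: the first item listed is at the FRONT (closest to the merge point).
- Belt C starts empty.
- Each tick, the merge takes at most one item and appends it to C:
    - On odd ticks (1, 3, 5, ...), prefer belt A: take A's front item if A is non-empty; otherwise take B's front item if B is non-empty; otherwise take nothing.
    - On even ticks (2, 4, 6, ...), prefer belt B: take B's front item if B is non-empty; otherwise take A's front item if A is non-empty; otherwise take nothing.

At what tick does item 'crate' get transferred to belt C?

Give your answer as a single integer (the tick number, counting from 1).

Tick 1: prefer A, take orb from A; A=[hinge,apple,crate] B=[lathe,axle,oval,clip,iron] C=[orb]
Tick 2: prefer B, take lathe from B; A=[hinge,apple,crate] B=[axle,oval,clip,iron] C=[orb,lathe]
Tick 3: prefer A, take hinge from A; A=[apple,crate] B=[axle,oval,clip,iron] C=[orb,lathe,hinge]
Tick 4: prefer B, take axle from B; A=[apple,crate] B=[oval,clip,iron] C=[orb,lathe,hinge,axle]
Tick 5: prefer A, take apple from A; A=[crate] B=[oval,clip,iron] C=[orb,lathe,hinge,axle,apple]
Tick 6: prefer B, take oval from B; A=[crate] B=[clip,iron] C=[orb,lathe,hinge,axle,apple,oval]
Tick 7: prefer A, take crate from A; A=[-] B=[clip,iron] C=[orb,lathe,hinge,axle,apple,oval,crate]

Answer: 7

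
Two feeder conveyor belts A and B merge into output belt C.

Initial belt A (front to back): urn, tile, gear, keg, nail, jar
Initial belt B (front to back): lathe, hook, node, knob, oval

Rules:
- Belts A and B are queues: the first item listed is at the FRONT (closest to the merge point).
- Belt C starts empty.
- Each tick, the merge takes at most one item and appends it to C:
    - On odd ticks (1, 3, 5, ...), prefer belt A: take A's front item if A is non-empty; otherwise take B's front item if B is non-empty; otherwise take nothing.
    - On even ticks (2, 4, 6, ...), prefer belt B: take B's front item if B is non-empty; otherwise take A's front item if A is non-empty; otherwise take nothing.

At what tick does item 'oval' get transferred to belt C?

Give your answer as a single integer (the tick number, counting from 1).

Answer: 10

Derivation:
Tick 1: prefer A, take urn from A; A=[tile,gear,keg,nail,jar] B=[lathe,hook,node,knob,oval] C=[urn]
Tick 2: prefer B, take lathe from B; A=[tile,gear,keg,nail,jar] B=[hook,node,knob,oval] C=[urn,lathe]
Tick 3: prefer A, take tile from A; A=[gear,keg,nail,jar] B=[hook,node,knob,oval] C=[urn,lathe,tile]
Tick 4: prefer B, take hook from B; A=[gear,keg,nail,jar] B=[node,knob,oval] C=[urn,lathe,tile,hook]
Tick 5: prefer A, take gear from A; A=[keg,nail,jar] B=[node,knob,oval] C=[urn,lathe,tile,hook,gear]
Tick 6: prefer B, take node from B; A=[keg,nail,jar] B=[knob,oval] C=[urn,lathe,tile,hook,gear,node]
Tick 7: prefer A, take keg from A; A=[nail,jar] B=[knob,oval] C=[urn,lathe,tile,hook,gear,node,keg]
Tick 8: prefer B, take knob from B; A=[nail,jar] B=[oval] C=[urn,lathe,tile,hook,gear,node,keg,knob]
Tick 9: prefer A, take nail from A; A=[jar] B=[oval] C=[urn,lathe,tile,hook,gear,node,keg,knob,nail]
Tick 10: prefer B, take oval from B; A=[jar] B=[-] C=[urn,lathe,tile,hook,gear,node,keg,knob,nail,oval]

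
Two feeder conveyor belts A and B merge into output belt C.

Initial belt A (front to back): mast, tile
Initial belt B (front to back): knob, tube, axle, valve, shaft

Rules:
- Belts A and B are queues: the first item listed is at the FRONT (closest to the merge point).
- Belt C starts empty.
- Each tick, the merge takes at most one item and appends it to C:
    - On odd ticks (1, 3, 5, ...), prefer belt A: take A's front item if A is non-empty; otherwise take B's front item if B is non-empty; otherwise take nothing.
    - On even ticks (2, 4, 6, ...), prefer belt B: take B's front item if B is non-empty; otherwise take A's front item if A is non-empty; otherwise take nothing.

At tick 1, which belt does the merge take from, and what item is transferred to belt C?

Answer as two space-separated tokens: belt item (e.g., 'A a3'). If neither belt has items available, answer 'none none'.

Tick 1: prefer A, take mast from A; A=[tile] B=[knob,tube,axle,valve,shaft] C=[mast]

Answer: A mast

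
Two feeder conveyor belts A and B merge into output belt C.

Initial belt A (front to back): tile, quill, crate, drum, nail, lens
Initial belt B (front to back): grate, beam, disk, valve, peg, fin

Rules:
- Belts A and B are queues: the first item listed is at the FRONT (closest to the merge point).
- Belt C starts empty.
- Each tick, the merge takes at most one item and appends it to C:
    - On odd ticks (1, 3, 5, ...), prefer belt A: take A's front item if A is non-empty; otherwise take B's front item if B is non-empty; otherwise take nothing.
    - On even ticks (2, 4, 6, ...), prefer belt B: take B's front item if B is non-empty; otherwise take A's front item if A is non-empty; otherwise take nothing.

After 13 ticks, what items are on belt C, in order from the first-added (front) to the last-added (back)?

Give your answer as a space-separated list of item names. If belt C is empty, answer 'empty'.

Tick 1: prefer A, take tile from A; A=[quill,crate,drum,nail,lens] B=[grate,beam,disk,valve,peg,fin] C=[tile]
Tick 2: prefer B, take grate from B; A=[quill,crate,drum,nail,lens] B=[beam,disk,valve,peg,fin] C=[tile,grate]
Tick 3: prefer A, take quill from A; A=[crate,drum,nail,lens] B=[beam,disk,valve,peg,fin] C=[tile,grate,quill]
Tick 4: prefer B, take beam from B; A=[crate,drum,nail,lens] B=[disk,valve,peg,fin] C=[tile,grate,quill,beam]
Tick 5: prefer A, take crate from A; A=[drum,nail,lens] B=[disk,valve,peg,fin] C=[tile,grate,quill,beam,crate]
Tick 6: prefer B, take disk from B; A=[drum,nail,lens] B=[valve,peg,fin] C=[tile,grate,quill,beam,crate,disk]
Tick 7: prefer A, take drum from A; A=[nail,lens] B=[valve,peg,fin] C=[tile,grate,quill,beam,crate,disk,drum]
Tick 8: prefer B, take valve from B; A=[nail,lens] B=[peg,fin] C=[tile,grate,quill,beam,crate,disk,drum,valve]
Tick 9: prefer A, take nail from A; A=[lens] B=[peg,fin] C=[tile,grate,quill,beam,crate,disk,drum,valve,nail]
Tick 10: prefer B, take peg from B; A=[lens] B=[fin] C=[tile,grate,quill,beam,crate,disk,drum,valve,nail,peg]
Tick 11: prefer A, take lens from A; A=[-] B=[fin] C=[tile,grate,quill,beam,crate,disk,drum,valve,nail,peg,lens]
Tick 12: prefer B, take fin from B; A=[-] B=[-] C=[tile,grate,quill,beam,crate,disk,drum,valve,nail,peg,lens,fin]
Tick 13: prefer A, both empty, nothing taken; A=[-] B=[-] C=[tile,grate,quill,beam,crate,disk,drum,valve,nail,peg,lens,fin]

Answer: tile grate quill beam crate disk drum valve nail peg lens fin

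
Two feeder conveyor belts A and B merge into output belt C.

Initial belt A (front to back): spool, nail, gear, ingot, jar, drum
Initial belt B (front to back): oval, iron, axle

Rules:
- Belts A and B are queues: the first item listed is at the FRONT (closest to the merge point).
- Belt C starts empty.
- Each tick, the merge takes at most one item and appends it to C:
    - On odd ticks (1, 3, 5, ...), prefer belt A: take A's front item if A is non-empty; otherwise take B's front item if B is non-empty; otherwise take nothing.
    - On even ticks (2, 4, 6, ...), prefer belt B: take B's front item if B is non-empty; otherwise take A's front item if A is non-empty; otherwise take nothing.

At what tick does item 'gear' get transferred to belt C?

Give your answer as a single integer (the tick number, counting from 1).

Tick 1: prefer A, take spool from A; A=[nail,gear,ingot,jar,drum] B=[oval,iron,axle] C=[spool]
Tick 2: prefer B, take oval from B; A=[nail,gear,ingot,jar,drum] B=[iron,axle] C=[spool,oval]
Tick 3: prefer A, take nail from A; A=[gear,ingot,jar,drum] B=[iron,axle] C=[spool,oval,nail]
Tick 4: prefer B, take iron from B; A=[gear,ingot,jar,drum] B=[axle] C=[spool,oval,nail,iron]
Tick 5: prefer A, take gear from A; A=[ingot,jar,drum] B=[axle] C=[spool,oval,nail,iron,gear]

Answer: 5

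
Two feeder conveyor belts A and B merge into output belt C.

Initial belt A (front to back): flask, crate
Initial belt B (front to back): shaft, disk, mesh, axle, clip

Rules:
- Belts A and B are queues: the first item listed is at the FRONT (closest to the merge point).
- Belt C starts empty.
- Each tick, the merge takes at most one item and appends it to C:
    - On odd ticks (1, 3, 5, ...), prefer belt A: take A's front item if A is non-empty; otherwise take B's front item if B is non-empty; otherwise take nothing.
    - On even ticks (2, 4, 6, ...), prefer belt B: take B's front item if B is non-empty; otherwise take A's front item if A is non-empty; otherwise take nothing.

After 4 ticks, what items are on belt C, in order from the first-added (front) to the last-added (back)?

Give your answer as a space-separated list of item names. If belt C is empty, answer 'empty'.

Answer: flask shaft crate disk

Derivation:
Tick 1: prefer A, take flask from A; A=[crate] B=[shaft,disk,mesh,axle,clip] C=[flask]
Tick 2: prefer B, take shaft from B; A=[crate] B=[disk,mesh,axle,clip] C=[flask,shaft]
Tick 3: prefer A, take crate from A; A=[-] B=[disk,mesh,axle,clip] C=[flask,shaft,crate]
Tick 4: prefer B, take disk from B; A=[-] B=[mesh,axle,clip] C=[flask,shaft,crate,disk]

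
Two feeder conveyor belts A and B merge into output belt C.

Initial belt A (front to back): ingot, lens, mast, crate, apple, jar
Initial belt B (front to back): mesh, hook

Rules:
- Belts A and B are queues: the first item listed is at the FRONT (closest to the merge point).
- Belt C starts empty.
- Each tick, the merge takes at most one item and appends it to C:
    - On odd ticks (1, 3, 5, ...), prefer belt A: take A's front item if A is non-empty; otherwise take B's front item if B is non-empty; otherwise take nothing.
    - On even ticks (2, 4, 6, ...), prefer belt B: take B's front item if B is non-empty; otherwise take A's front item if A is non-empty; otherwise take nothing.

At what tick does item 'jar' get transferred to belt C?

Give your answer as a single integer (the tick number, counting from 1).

Answer: 8

Derivation:
Tick 1: prefer A, take ingot from A; A=[lens,mast,crate,apple,jar] B=[mesh,hook] C=[ingot]
Tick 2: prefer B, take mesh from B; A=[lens,mast,crate,apple,jar] B=[hook] C=[ingot,mesh]
Tick 3: prefer A, take lens from A; A=[mast,crate,apple,jar] B=[hook] C=[ingot,mesh,lens]
Tick 4: prefer B, take hook from B; A=[mast,crate,apple,jar] B=[-] C=[ingot,mesh,lens,hook]
Tick 5: prefer A, take mast from A; A=[crate,apple,jar] B=[-] C=[ingot,mesh,lens,hook,mast]
Tick 6: prefer B, take crate from A; A=[apple,jar] B=[-] C=[ingot,mesh,lens,hook,mast,crate]
Tick 7: prefer A, take apple from A; A=[jar] B=[-] C=[ingot,mesh,lens,hook,mast,crate,apple]
Tick 8: prefer B, take jar from A; A=[-] B=[-] C=[ingot,mesh,lens,hook,mast,crate,apple,jar]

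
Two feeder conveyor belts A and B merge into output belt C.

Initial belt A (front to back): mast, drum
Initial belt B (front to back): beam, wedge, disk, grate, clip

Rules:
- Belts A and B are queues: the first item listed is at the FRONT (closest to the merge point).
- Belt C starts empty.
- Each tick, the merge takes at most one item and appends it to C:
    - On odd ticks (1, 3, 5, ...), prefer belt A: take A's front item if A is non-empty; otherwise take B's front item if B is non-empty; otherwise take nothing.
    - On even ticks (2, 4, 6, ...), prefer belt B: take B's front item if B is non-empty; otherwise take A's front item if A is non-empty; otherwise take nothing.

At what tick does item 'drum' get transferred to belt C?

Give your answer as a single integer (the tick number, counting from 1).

Tick 1: prefer A, take mast from A; A=[drum] B=[beam,wedge,disk,grate,clip] C=[mast]
Tick 2: prefer B, take beam from B; A=[drum] B=[wedge,disk,grate,clip] C=[mast,beam]
Tick 3: prefer A, take drum from A; A=[-] B=[wedge,disk,grate,clip] C=[mast,beam,drum]

Answer: 3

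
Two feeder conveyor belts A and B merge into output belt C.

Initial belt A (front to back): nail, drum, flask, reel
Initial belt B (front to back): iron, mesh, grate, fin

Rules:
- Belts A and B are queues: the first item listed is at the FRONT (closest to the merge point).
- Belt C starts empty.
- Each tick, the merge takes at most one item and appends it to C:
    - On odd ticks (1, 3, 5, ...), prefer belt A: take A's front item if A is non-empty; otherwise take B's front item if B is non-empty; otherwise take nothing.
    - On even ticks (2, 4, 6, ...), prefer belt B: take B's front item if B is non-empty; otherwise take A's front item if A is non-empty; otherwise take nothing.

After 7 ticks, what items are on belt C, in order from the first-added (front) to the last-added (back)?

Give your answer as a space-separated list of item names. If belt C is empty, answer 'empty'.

Tick 1: prefer A, take nail from A; A=[drum,flask,reel] B=[iron,mesh,grate,fin] C=[nail]
Tick 2: prefer B, take iron from B; A=[drum,flask,reel] B=[mesh,grate,fin] C=[nail,iron]
Tick 3: prefer A, take drum from A; A=[flask,reel] B=[mesh,grate,fin] C=[nail,iron,drum]
Tick 4: prefer B, take mesh from B; A=[flask,reel] B=[grate,fin] C=[nail,iron,drum,mesh]
Tick 5: prefer A, take flask from A; A=[reel] B=[grate,fin] C=[nail,iron,drum,mesh,flask]
Tick 6: prefer B, take grate from B; A=[reel] B=[fin] C=[nail,iron,drum,mesh,flask,grate]
Tick 7: prefer A, take reel from A; A=[-] B=[fin] C=[nail,iron,drum,mesh,flask,grate,reel]

Answer: nail iron drum mesh flask grate reel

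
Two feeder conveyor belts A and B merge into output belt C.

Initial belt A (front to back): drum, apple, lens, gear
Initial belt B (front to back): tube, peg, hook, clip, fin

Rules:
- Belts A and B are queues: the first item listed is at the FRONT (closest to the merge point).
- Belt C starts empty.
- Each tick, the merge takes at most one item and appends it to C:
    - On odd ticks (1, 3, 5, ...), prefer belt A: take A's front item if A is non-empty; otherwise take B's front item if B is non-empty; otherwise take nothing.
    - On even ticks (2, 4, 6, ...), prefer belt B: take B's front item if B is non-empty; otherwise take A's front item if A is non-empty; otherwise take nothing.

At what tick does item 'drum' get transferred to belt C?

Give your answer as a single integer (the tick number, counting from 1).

Tick 1: prefer A, take drum from A; A=[apple,lens,gear] B=[tube,peg,hook,clip,fin] C=[drum]

Answer: 1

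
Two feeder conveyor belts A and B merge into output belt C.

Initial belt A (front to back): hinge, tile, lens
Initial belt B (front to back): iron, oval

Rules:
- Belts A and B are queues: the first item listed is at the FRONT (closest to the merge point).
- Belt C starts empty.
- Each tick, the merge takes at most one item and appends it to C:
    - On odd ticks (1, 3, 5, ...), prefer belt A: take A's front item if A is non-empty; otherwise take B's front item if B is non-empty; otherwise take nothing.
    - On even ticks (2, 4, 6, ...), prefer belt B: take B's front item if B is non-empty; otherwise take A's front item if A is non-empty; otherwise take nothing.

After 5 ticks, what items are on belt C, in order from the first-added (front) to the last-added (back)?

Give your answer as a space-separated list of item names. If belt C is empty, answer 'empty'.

Answer: hinge iron tile oval lens

Derivation:
Tick 1: prefer A, take hinge from A; A=[tile,lens] B=[iron,oval] C=[hinge]
Tick 2: prefer B, take iron from B; A=[tile,lens] B=[oval] C=[hinge,iron]
Tick 3: prefer A, take tile from A; A=[lens] B=[oval] C=[hinge,iron,tile]
Tick 4: prefer B, take oval from B; A=[lens] B=[-] C=[hinge,iron,tile,oval]
Tick 5: prefer A, take lens from A; A=[-] B=[-] C=[hinge,iron,tile,oval,lens]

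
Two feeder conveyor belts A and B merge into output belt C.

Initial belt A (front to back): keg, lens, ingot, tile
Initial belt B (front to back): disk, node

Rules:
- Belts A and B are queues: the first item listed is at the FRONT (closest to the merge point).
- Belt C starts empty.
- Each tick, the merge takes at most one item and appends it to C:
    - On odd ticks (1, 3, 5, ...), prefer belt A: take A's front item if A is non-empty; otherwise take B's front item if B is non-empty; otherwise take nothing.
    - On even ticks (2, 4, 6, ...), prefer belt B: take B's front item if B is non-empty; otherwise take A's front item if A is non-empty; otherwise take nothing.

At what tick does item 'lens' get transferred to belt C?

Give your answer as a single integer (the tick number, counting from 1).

Answer: 3

Derivation:
Tick 1: prefer A, take keg from A; A=[lens,ingot,tile] B=[disk,node] C=[keg]
Tick 2: prefer B, take disk from B; A=[lens,ingot,tile] B=[node] C=[keg,disk]
Tick 3: prefer A, take lens from A; A=[ingot,tile] B=[node] C=[keg,disk,lens]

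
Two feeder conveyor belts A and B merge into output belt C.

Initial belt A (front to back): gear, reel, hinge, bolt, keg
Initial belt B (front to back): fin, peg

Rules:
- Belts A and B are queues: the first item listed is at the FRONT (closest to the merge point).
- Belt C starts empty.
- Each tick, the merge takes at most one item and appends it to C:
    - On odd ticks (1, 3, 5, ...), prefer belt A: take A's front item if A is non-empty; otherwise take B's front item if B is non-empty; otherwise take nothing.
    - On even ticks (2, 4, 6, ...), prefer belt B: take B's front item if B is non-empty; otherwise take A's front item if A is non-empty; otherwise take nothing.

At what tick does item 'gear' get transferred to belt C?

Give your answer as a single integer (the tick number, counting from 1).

Answer: 1

Derivation:
Tick 1: prefer A, take gear from A; A=[reel,hinge,bolt,keg] B=[fin,peg] C=[gear]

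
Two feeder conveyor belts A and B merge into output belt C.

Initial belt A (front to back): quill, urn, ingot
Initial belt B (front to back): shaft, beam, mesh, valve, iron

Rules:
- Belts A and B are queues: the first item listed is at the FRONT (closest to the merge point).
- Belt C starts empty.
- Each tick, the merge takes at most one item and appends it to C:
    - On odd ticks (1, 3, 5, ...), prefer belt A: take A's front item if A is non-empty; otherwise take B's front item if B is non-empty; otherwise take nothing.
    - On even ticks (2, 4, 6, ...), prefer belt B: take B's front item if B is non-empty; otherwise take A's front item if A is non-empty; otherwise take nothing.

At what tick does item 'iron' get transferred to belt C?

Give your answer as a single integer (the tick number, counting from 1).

Answer: 8

Derivation:
Tick 1: prefer A, take quill from A; A=[urn,ingot] B=[shaft,beam,mesh,valve,iron] C=[quill]
Tick 2: prefer B, take shaft from B; A=[urn,ingot] B=[beam,mesh,valve,iron] C=[quill,shaft]
Tick 3: prefer A, take urn from A; A=[ingot] B=[beam,mesh,valve,iron] C=[quill,shaft,urn]
Tick 4: prefer B, take beam from B; A=[ingot] B=[mesh,valve,iron] C=[quill,shaft,urn,beam]
Tick 5: prefer A, take ingot from A; A=[-] B=[mesh,valve,iron] C=[quill,shaft,urn,beam,ingot]
Tick 6: prefer B, take mesh from B; A=[-] B=[valve,iron] C=[quill,shaft,urn,beam,ingot,mesh]
Tick 7: prefer A, take valve from B; A=[-] B=[iron] C=[quill,shaft,urn,beam,ingot,mesh,valve]
Tick 8: prefer B, take iron from B; A=[-] B=[-] C=[quill,shaft,urn,beam,ingot,mesh,valve,iron]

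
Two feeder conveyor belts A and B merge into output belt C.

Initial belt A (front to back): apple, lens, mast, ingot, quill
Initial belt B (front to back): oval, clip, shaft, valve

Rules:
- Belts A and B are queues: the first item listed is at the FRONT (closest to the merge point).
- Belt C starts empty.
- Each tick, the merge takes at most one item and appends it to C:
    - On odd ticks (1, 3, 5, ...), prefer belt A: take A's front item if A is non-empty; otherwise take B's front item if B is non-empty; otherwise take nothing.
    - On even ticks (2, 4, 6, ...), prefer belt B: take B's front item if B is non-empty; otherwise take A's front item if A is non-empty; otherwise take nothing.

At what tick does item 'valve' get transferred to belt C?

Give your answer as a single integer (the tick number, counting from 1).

Tick 1: prefer A, take apple from A; A=[lens,mast,ingot,quill] B=[oval,clip,shaft,valve] C=[apple]
Tick 2: prefer B, take oval from B; A=[lens,mast,ingot,quill] B=[clip,shaft,valve] C=[apple,oval]
Tick 3: prefer A, take lens from A; A=[mast,ingot,quill] B=[clip,shaft,valve] C=[apple,oval,lens]
Tick 4: prefer B, take clip from B; A=[mast,ingot,quill] B=[shaft,valve] C=[apple,oval,lens,clip]
Tick 5: prefer A, take mast from A; A=[ingot,quill] B=[shaft,valve] C=[apple,oval,lens,clip,mast]
Tick 6: prefer B, take shaft from B; A=[ingot,quill] B=[valve] C=[apple,oval,lens,clip,mast,shaft]
Tick 7: prefer A, take ingot from A; A=[quill] B=[valve] C=[apple,oval,lens,clip,mast,shaft,ingot]
Tick 8: prefer B, take valve from B; A=[quill] B=[-] C=[apple,oval,lens,clip,mast,shaft,ingot,valve]

Answer: 8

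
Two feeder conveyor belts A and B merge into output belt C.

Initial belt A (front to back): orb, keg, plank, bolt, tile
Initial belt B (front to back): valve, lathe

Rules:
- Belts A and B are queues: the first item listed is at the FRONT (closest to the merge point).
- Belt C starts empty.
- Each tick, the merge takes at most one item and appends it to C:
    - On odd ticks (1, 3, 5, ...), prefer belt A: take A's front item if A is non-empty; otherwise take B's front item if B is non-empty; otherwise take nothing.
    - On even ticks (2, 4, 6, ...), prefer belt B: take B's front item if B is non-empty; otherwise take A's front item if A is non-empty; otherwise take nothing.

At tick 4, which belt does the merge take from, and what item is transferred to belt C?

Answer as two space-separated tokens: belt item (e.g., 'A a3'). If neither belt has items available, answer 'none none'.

Answer: B lathe

Derivation:
Tick 1: prefer A, take orb from A; A=[keg,plank,bolt,tile] B=[valve,lathe] C=[orb]
Tick 2: prefer B, take valve from B; A=[keg,plank,bolt,tile] B=[lathe] C=[orb,valve]
Tick 3: prefer A, take keg from A; A=[plank,bolt,tile] B=[lathe] C=[orb,valve,keg]
Tick 4: prefer B, take lathe from B; A=[plank,bolt,tile] B=[-] C=[orb,valve,keg,lathe]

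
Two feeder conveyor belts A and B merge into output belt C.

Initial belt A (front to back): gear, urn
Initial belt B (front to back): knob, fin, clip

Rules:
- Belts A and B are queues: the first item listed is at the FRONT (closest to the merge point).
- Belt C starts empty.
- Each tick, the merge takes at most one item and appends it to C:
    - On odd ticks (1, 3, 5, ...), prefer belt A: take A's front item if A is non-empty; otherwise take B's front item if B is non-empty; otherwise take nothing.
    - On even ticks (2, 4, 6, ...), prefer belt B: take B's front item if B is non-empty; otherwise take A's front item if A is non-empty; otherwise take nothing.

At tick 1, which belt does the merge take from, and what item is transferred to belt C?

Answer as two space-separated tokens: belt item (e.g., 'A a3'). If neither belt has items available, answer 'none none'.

Answer: A gear

Derivation:
Tick 1: prefer A, take gear from A; A=[urn] B=[knob,fin,clip] C=[gear]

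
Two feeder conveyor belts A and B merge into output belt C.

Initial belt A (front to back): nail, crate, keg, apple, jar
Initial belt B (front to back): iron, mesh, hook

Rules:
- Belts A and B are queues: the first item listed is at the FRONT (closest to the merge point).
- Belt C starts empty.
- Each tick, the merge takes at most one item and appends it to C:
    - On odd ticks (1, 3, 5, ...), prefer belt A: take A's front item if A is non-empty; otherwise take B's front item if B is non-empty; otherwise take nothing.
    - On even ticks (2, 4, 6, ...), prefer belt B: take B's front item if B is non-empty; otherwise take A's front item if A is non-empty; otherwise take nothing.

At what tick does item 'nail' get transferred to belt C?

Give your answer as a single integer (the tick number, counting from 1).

Answer: 1

Derivation:
Tick 1: prefer A, take nail from A; A=[crate,keg,apple,jar] B=[iron,mesh,hook] C=[nail]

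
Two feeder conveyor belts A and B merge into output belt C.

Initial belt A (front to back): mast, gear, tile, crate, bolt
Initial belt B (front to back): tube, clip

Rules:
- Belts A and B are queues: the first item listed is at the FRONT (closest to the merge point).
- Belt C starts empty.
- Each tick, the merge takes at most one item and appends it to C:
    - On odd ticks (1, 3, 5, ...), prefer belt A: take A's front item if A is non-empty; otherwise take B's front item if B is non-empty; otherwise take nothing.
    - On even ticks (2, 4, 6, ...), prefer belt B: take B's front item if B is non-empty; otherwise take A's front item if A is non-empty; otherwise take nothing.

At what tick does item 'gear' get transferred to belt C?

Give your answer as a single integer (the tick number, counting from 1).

Tick 1: prefer A, take mast from A; A=[gear,tile,crate,bolt] B=[tube,clip] C=[mast]
Tick 2: prefer B, take tube from B; A=[gear,tile,crate,bolt] B=[clip] C=[mast,tube]
Tick 3: prefer A, take gear from A; A=[tile,crate,bolt] B=[clip] C=[mast,tube,gear]

Answer: 3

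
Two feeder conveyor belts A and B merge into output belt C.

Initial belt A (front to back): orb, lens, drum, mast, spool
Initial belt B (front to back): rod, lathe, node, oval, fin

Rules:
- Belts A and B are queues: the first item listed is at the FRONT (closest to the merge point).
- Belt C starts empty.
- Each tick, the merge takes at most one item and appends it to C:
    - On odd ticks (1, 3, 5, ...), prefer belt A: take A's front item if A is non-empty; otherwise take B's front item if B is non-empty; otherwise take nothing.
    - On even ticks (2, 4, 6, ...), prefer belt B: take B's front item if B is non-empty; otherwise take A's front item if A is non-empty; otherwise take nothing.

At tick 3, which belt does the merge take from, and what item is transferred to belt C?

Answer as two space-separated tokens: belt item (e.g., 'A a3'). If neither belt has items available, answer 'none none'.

Tick 1: prefer A, take orb from A; A=[lens,drum,mast,spool] B=[rod,lathe,node,oval,fin] C=[orb]
Tick 2: prefer B, take rod from B; A=[lens,drum,mast,spool] B=[lathe,node,oval,fin] C=[orb,rod]
Tick 3: prefer A, take lens from A; A=[drum,mast,spool] B=[lathe,node,oval,fin] C=[orb,rod,lens]

Answer: A lens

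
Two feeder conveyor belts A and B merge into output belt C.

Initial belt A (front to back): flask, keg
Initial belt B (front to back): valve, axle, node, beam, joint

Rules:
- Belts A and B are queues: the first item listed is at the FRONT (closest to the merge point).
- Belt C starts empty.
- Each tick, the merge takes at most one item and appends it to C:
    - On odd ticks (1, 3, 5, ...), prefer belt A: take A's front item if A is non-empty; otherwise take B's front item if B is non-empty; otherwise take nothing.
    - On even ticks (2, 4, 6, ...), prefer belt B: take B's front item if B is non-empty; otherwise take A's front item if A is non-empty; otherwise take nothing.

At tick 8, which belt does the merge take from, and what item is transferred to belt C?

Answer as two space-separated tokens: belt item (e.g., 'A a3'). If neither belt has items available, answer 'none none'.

Answer: none none

Derivation:
Tick 1: prefer A, take flask from A; A=[keg] B=[valve,axle,node,beam,joint] C=[flask]
Tick 2: prefer B, take valve from B; A=[keg] B=[axle,node,beam,joint] C=[flask,valve]
Tick 3: prefer A, take keg from A; A=[-] B=[axle,node,beam,joint] C=[flask,valve,keg]
Tick 4: prefer B, take axle from B; A=[-] B=[node,beam,joint] C=[flask,valve,keg,axle]
Tick 5: prefer A, take node from B; A=[-] B=[beam,joint] C=[flask,valve,keg,axle,node]
Tick 6: prefer B, take beam from B; A=[-] B=[joint] C=[flask,valve,keg,axle,node,beam]
Tick 7: prefer A, take joint from B; A=[-] B=[-] C=[flask,valve,keg,axle,node,beam,joint]
Tick 8: prefer B, both empty, nothing taken; A=[-] B=[-] C=[flask,valve,keg,axle,node,beam,joint]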